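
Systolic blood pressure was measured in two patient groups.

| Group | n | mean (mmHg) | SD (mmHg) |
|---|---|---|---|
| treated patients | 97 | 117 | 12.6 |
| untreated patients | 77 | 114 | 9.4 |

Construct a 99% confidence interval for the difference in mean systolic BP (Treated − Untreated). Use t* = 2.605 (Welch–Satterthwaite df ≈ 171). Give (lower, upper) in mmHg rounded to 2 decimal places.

Per-group SEs: s₁/√n₁ = 12.6/√97 = 1.2793, s₂/√n₂ = 9.4/√77 = 1.0712.
Unpooled SE of the difference: √(1.63660849 + 1.14746944) = 1.6686.
Margin of error = t* · SE = 2.605 × 1.6686 = 4.3467.
x̄₁ − x̄₂ = 117 − 114 = 3.0000.
CI: 3.0000 ± 4.3467 = (-1.35, 7.35).

(-1.35, 7.35)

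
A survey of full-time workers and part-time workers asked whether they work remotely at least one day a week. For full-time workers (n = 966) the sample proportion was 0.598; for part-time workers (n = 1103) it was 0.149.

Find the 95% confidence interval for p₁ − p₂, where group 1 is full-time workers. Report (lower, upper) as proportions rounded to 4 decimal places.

(0.4116, 0.4864)

The two standard errors are √(0.5980×0.4020/966) = 0.01578 and √(0.1490×0.8510/1103) = 0.01072.
Because the samples are independent, SE_diff = √(0.01578² + 0.01072²) = 0.01908.
Using z* = 1.960 for 95%, ME = 1.960 × 0.01908 = 0.03740.
p̂₁ − p̂₂ = 0.4490; interval 0.4490 ± 0.03740 gives (0.4116, 0.4864).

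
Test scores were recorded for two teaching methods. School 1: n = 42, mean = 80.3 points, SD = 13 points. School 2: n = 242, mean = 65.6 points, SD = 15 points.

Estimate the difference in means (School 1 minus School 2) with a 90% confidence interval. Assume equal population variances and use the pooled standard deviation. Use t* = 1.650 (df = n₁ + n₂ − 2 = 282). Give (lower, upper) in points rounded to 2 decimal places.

s_p = √[((n₁−1)s₁² + (n₂−1)s₂²)/(n₁+n₂−2)] = √[(41·13² + 241·15²)/282] = 14.7261.
SE = 14.7261·√(1/42 + 1/242) = 2.4616.
With t* = 1.650, margin = 1.650 × 2.4616 = 4.0616.
x̄₁ − x̄₂ = 80.3 − 65.6 = 14.7000; interval 14.7000 ± 4.0616 = (10.64, 18.76).

(10.64, 18.76)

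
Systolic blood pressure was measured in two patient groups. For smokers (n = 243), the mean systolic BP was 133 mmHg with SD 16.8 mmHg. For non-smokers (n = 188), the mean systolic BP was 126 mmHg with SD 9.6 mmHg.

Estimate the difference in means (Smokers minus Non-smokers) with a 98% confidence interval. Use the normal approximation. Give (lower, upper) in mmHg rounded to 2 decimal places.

(4.01, 9.99)

Standard errors of each mean: 16.8/√243 = 1.0777 and 9.6/√188 = 0.7002.
SE(x̄₁ − x̄₂) = √(1.0777² + 0.7002²) = 1.2852 for independent samples with unequal variances.
With z* = 2.326, the margin is 2.326 × 1.2852 = 2.9894.
x̄₁ − x̄₂ = 133 − 126 = 7.0000; the interval is 7.0000 ± 2.9894 = (4.01, 9.99).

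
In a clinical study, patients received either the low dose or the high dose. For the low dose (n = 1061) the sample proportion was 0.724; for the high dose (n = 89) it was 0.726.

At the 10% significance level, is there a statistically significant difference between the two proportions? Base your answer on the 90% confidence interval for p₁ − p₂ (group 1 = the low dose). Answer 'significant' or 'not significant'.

not significant

SE₁ = √(p̂₁(1−p̂₁)/n₁) = √(0.7240·0.2760/1061) = 0.01372; SE₂ = √(0.7260·0.2740/89) = 0.04728.
Independent samples: SE of the difference = √(SE₁² + SE₂²) = √(0.0001882384 + 0.0022353984) = 0.04923.
z* for 90% confidence is 1.645, so the margin of error is 1.645 × 0.04923 = 0.08098.
Point estimate p̂₁ − p̂₂ = 0.7240 − 0.7260 = -0.0020.
-0.0020 ± 0.08098 → (-0.08298, 0.07898).
The interval (-0.08298, 0.07898) contains 0, so the difference is not significant.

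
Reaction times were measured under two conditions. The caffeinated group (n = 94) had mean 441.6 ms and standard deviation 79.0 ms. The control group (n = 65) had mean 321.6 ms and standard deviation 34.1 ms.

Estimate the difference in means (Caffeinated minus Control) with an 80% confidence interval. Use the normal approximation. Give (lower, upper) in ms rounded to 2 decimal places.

SE₁ = s₁/√n₁ = 79.0/√94 = 8.1482; SE₂ = 34.1/√65 = 4.2296.
Independent samples, unequal variances: SE_diff = √(SE₁² + SE₂²) = √(66.39316324 + 17.88951616) = 9.1806.
z* = 1.282, so margin of error = 1.282 × 9.1806 = 11.7695.
Difference in means = 441.6 − 321.6 = 120.0000.
120.0000 ± 11.7695 → (108.23, 131.77).

(108.23, 131.77)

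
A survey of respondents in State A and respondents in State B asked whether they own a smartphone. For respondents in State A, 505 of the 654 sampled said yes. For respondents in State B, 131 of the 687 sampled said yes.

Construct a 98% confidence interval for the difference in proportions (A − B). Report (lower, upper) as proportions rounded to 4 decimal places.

p̂₁ = 505/654 = 0.7722 and p̂₂ = 131/687 = 0.1907.
SE₁ = √(p̂₁(1−p̂₁)/n₁) = √(0.7722·0.2278/654) = 0.01640; SE₂ = √(0.1907·0.8093/687) = 0.01499.
Independent samples: SE of the difference = √(SE₁² + SE₂²) = √(0.00026896 + 0.0002247001) = 0.02222.
z* for 98% confidence is 2.326, so the margin of error is 2.326 × 0.02222 = 0.05168.
Point estimate p̂₁ − p̂₂ = 0.7722 − 0.1907 = 0.5815.
0.5815 ± 0.05168 → (0.5298, 0.6332).

(0.5298, 0.6332)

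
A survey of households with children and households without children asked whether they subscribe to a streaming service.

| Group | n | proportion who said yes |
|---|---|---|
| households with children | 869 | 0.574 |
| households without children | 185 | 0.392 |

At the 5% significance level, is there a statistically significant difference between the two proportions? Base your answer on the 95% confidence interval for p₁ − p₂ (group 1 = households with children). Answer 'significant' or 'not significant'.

The two standard errors are √(0.5740×0.4260/869) = 0.01677 and √(0.3920×0.6080/185) = 0.03589.
Because the samples are independent, SE_diff = √(0.01677² + 0.03589²) = 0.03961.
Using z* = 1.960 for 95%, ME = 1.960 × 0.03961 = 0.07764.
p̂₁ − p̂₂ = 0.1820; interval 0.1820 ± 0.07764 gives (0.10436, 0.25964).
The interval (0.10436, 0.25964) does not contain 0, so the difference is significant.

significant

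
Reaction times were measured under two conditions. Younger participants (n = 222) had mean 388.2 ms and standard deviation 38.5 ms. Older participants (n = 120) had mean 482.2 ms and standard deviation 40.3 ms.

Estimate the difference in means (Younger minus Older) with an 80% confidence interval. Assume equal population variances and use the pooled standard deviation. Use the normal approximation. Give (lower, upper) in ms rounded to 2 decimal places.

(-99.69, -88.31)

s_p = √[((n₁−1)s₁² + (n₂−1)s₂²)/(n₁+n₂−2)] = √[(221·38.5² + 119·40.3²)/340] = 39.1394.
SE = 39.1394·√(1/222 + 1/120) = 4.4347.
With z* = 1.282, margin = 1.282 × 4.4347 = 5.6853.
x̄₁ − x̄₂ = 388.2 − 482.2 = -94.0000; interval -94.0000 ± 5.6853 = (-99.69, -88.31).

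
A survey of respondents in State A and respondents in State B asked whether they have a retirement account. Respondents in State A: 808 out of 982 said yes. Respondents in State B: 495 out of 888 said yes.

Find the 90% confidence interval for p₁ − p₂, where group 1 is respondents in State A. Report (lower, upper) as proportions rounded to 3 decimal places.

(0.231, 0.299)

First, p̂₁ = 808/982 = 0.8228; p̂₂ = 495/888 = 0.5574.
The two standard errors are √(0.8228×0.1772/982) = 0.01218 and √(0.5574×0.4426/888) = 0.01667.
Because the samples are independent, SE_diff = √(0.01218² + 0.01667²) = 0.02065.
Using z* = 1.645 for 90%, ME = 1.645 × 0.02065 = 0.03397.
p̂₁ − p̂₂ = 0.2654; interval 0.2654 ± 0.03397 gives (0.231, 0.299).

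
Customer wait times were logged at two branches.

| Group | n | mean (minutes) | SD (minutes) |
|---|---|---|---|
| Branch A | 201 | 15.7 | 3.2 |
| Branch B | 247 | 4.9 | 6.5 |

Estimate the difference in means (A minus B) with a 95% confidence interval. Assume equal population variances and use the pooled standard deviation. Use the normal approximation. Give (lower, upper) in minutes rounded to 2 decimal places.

(9.82, 11.78)

s_p = √[((n₁−1)s₁² + (n₂−1)s₂²)/(n₁+n₂−2)] = √[(200·3.2² + 246·6.5²)/446] = 5.2816.
SE = 5.2816·√(1/201 + 1/247) = 0.5017.
With z* = 1.960, margin = 1.960 × 0.5017 = 0.9833.
x̄₁ − x̄₂ = 15.7 − 4.9 = 10.8000; interval 10.8000 ± 0.9833 = (9.82, 11.78).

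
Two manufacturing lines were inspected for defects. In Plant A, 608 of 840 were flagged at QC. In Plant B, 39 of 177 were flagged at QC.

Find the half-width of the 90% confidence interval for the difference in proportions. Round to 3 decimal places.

0.057

p̂₁ = 608/840 = 0.7238 and p̂₂ = 39/177 = 0.2203.
SE₁ = √(p̂₁(1−p̂₁)/n₁) = √(0.7238·0.2762/840) = 0.01543; SE₂ = √(0.2203·0.7797/177) = 0.03115.
Independent samples: SE of the difference = √(SE₁² + SE₂²) = √(0.0002380849 + 0.0009703225) = 0.03476.
z* for 90% confidence is 1.645, so the margin of error is 1.645 × 0.03476 = 0.05718.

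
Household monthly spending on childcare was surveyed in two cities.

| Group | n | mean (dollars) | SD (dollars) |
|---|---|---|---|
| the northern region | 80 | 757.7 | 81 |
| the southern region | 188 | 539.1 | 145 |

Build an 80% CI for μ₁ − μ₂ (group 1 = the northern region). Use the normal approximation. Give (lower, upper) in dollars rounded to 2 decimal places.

Per-group SEs: s₁/√n₁ = 81/√80 = 9.0561, s₂/√n₂ = 145/√188 = 10.5752.
Unpooled SE of the difference: √(82.01294721 + 111.83485504) = 13.9229.
Margin of error = z* · SE = 1.282 × 13.9229 = 17.8492.
x̄₁ − x̄₂ = 757.7 − 539.1 = 218.6000.
CI: 218.6000 ± 17.8492 = (200.75, 236.45).

(200.75, 236.45)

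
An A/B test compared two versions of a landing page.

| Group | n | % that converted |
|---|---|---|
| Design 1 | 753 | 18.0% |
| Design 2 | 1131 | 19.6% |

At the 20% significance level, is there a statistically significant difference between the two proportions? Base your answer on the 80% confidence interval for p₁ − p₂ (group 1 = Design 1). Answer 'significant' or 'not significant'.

not significant

The two standard errors are √(0.1800×0.8200/753) = 0.01400 and √(0.1960×0.8040/1131) = 0.01180.
Because the samples are independent, SE_diff = √(0.01400² + 0.01180²) = 0.01831.
Using z* = 1.282 for 80%, ME = 1.282 × 0.01831 = 0.02347.
p̂₁ − p̂₂ = -0.0160; interval -0.0160 ± 0.02347 gives (-0.03947, 0.00747).
The interval (-0.03947, 0.00747) contains 0, so the difference is not significant.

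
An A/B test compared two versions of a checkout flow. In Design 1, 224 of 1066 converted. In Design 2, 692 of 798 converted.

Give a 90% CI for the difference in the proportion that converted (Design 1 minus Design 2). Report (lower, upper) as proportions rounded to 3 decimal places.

(-0.686, -0.629)

p̂₁ = 224/1066 = 0.2101 and p̂₂ = 692/798 = 0.8672.
SE₁ = √(p̂₁(1−p̂₁)/n₁) = √(0.2101·0.7899/1066) = 0.01248; SE₂ = √(0.8672·0.1328/798) = 0.01201.
Independent samples: SE of the difference = √(SE₁² + SE₂²) = √(0.0001557504 + 0.0001442401) = 0.01732.
z* for 90% confidence is 1.645, so the margin of error is 1.645 × 0.01732 = 0.02849.
Point estimate p̂₁ − p̂₂ = 0.2101 − 0.8672 = -0.6571.
-0.6571 ± 0.02849 → (-0.686, -0.629).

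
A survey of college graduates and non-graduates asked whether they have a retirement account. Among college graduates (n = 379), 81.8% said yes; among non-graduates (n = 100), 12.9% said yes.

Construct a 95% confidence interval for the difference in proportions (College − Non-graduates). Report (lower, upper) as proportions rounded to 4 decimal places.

Each SE is √(p̂(1−p̂)/n): √(0.8180·0.1820/379) = 0.01982 and √(0.1290·0.8710/100) = 0.03352.
SE(p̂₁ − p̂₂) = √(SE₁² + SE₂²) = √(0.0003928324 + 0.0011235904) = 0.03894, since the two samples are independent.
At 95% confidence z* = 1.960; margin = 1.960 × 0.03894 = 0.07632.
The difference is 0.8180 − 0.1290 = 0.6890, so the interval is 0.6890 ± 0.07632 = (0.6127, 0.7653).

(0.6127, 0.7653)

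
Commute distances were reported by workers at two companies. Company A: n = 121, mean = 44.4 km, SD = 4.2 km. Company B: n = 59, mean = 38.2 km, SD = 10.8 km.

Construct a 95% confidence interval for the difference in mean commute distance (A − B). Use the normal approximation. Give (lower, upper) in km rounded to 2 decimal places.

SE₁ = s₁/√n₁ = 4.2/√121 = 0.3818; SE₂ = 10.8/√59 = 1.4060.
Independent samples, unequal variances: SE_diff = √(SE₁² + SE₂²) = √(0.14577124 + 1.976836) = 1.4569.
z* = 1.960, so margin of error = 1.960 × 1.4569 = 2.8555.
Difference in means = 44.4 − 38.2 = 6.2000.
6.2000 ± 2.8555 → (3.34, 9.06).

(3.34, 9.06)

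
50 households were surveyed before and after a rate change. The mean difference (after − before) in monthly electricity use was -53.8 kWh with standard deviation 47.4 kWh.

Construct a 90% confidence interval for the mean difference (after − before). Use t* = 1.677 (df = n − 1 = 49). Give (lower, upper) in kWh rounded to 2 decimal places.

(-65.04, -42.56)

Paired design: SE = s_d/√n = 47.4/√50 = 6.7034.
t* = 1.677; margin of error = 1.677 × 6.7034 = 11.2416.
-53.8 ± 11.2416 → (-65.04, -42.56).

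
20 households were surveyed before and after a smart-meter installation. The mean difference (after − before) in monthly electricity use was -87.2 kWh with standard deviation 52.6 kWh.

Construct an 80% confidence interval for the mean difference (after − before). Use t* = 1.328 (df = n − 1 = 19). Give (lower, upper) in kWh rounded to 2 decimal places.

(-102.82, -71.58)

Paired design: SE = s_d/√n = 52.6/√20 = 11.7617.
t* = 1.328; margin of error = 1.328 × 11.7617 = 15.6195.
-87.2 ± 15.6195 → (-102.82, -71.58).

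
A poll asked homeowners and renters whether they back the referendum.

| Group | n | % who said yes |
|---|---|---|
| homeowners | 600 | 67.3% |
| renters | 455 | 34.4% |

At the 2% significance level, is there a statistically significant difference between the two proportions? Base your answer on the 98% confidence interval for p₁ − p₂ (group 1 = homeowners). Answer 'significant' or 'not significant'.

significant

SE₁ = √(p̂₁(1−p̂₁)/n₁) = √(0.6730·0.3270/600) = 0.01915; SE₂ = √(0.3440·0.6560/455) = 0.02227.
Independent samples: SE of the difference = √(SE₁² + SE₂²) = √(0.0003667225 + 0.0004959529) = 0.02937.
z* for 98% confidence is 2.326, so the margin of error is 2.326 × 0.02937 = 0.06831.
Point estimate p̂₁ − p̂₂ = 0.6730 − 0.3440 = 0.3290.
0.3290 ± 0.06831 → (0.26069, 0.39731).
The interval (0.26069, 0.39731) does not contain 0, so the difference is significant.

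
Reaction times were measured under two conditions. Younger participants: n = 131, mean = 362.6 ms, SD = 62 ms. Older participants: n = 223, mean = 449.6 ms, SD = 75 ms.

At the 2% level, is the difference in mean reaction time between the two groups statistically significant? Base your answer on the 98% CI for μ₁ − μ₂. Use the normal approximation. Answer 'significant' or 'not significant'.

significant

Standard errors of each mean: 62/√131 = 5.4170 and 75/√223 = 5.0224.
SE(x̄₁ − x̄₂) = √(5.4170² + 5.0224²) = 7.3870 for independent samples with unequal variances.
With z* = 2.326, the margin is 2.326 × 7.3870 = 17.1822.
x̄₁ − x̄₂ = 362.6 − 449.6 = -87.0000; the interval is -87.0000 ± 17.1822 = (-104.1822, -69.8178).
The interval (-104.1822, -69.8178) does not contain 0, so the difference is significant.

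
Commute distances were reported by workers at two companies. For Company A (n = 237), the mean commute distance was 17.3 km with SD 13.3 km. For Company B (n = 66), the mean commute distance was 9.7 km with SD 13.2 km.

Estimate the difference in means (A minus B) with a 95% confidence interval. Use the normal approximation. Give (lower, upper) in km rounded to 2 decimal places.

Per-group SEs: s₁/√n₁ = 13.3/√237 = 0.8639, s₂/√n₂ = 13.2/√66 = 1.6248.
Unpooled SE of the difference: √(0.74632321 + 2.63997504) = 1.8402.
Margin of error = z* · SE = 1.960 × 1.8402 = 3.6068.
x̄₁ − x̄₂ = 17.3 − 9.7 = 7.6000.
CI: 7.6000 ± 3.6068 = (3.99, 11.21).

(3.99, 11.21)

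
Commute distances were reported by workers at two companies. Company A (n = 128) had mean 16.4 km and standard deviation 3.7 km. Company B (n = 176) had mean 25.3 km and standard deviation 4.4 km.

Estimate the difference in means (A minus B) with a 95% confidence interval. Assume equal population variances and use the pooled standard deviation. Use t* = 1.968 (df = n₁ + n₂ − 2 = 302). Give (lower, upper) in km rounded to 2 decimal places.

(-9.84, -7.96)

s_p = √[((n₁−1)s₁² + (n₂−1)s₂²)/(n₁+n₂−2)] = √[(127·3.7² + 175·4.4²)/302] = 4.1201.
SE = 4.1201·√(1/128 + 1/176) = 0.4786.
With t* = 1.968, margin = 1.968 × 0.4786 = 0.9419.
x̄₁ − x̄₂ = 16.4 − 25.3 = -8.9000; interval -8.9000 ± 0.9419 = (-9.84, -7.96).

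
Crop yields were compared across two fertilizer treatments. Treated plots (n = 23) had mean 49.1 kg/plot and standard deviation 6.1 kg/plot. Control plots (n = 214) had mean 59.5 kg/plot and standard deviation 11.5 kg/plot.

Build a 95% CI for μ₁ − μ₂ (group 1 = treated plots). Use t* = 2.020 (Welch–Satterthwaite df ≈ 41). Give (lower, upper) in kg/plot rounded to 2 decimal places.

SE₁ = s₁/√n₁ = 6.1/√23 = 1.2719; SE₂ = 11.5/√214 = 0.7861.
Independent samples, unequal variances: SE_diff = √(SE₁² + SE₂²) = √(1.61772961 + 0.61795321) = 1.4952.
t* = 2.020, so margin of error = 2.020 × 1.4952 = 3.0203.
Difference in means = 49.1 − 59.5 = -10.4000.
-10.4000 ± 3.0203 → (-13.42, -7.38).

(-13.42, -7.38)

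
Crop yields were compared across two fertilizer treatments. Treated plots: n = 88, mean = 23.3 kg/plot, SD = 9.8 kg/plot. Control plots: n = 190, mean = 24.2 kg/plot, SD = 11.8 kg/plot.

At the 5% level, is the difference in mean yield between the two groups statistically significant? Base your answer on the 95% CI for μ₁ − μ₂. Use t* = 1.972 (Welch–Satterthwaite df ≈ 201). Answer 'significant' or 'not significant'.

not significant

Standard errors of each mean: 9.8/√88 = 1.0447 and 11.8/√190 = 0.8561.
SE(x̄₁ − x̄₂) = √(1.0447² + 0.8561²) = 1.3507 for independent samples with unequal variances.
With t* = 1.972, the margin is 1.972 × 1.3507 = 2.6636.
x̄₁ − x̄₂ = 23.3 − 24.2 = -0.9000; the interval is -0.9000 ± 2.6636 = (-3.5636, 1.7636).
The interval (-3.5636, 1.7636) contains 0, so the difference is not significant.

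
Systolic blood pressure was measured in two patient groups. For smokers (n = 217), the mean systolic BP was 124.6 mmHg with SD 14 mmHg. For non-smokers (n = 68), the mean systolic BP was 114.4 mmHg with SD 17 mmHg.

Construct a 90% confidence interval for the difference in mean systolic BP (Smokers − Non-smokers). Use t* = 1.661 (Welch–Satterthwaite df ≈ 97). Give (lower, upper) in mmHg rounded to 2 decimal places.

Standard errors of each mean: 14/√217 = 0.9504 and 17/√68 = 2.0616.
SE(x̄₁ − x̄₂) = √(0.9504² + 2.0616²) = 2.2701 for independent samples with unequal variances.
With t* = 1.661, the margin is 1.661 × 2.2701 = 3.7706.
x̄₁ − x̄₂ = 124.6 − 114.4 = 10.2000; the interval is 10.2000 ± 3.7706 = (6.43, 13.97).

(6.43, 13.97)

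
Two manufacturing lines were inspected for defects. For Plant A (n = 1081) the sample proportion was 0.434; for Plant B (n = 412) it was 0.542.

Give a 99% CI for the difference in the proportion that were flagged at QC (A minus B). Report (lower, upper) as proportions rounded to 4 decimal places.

Each SE is √(p̂(1−p̂)/n): √(0.4340·0.5660/1081) = 0.01507 and √(0.5420·0.4580/412) = 0.02455.
SE(p̂₁ − p̂₂) = √(SE₁² + SE₂²) = √(0.0002271049 + 0.0006027025) = 0.02881, since the two samples are independent.
At 99% confidence z* = 2.576; margin = 2.576 × 0.02881 = 0.07421.
The difference is 0.4340 − 0.5420 = -0.1080, so the interval is -0.1080 ± 0.07421 = (-0.1822, -0.0338).

(-0.1822, -0.0338)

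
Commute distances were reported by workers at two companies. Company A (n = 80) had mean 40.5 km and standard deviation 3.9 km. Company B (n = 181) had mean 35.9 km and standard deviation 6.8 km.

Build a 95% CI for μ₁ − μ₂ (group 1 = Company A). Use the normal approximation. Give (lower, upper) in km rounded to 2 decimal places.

Standard errors of each mean: 3.9/√80 = 0.4360 and 6.8/√181 = 0.5054.
SE(x̄₁ − x̄₂) = √(0.4360² + 0.5054²) = 0.6675 for independent samples with unequal variances.
With z* = 1.960, the margin is 1.960 × 0.6675 = 1.3083.
x̄₁ − x̄₂ = 40.5 − 35.9 = 4.6000; the interval is 4.6000 ± 1.3083 = (3.29, 5.91).

(3.29, 5.91)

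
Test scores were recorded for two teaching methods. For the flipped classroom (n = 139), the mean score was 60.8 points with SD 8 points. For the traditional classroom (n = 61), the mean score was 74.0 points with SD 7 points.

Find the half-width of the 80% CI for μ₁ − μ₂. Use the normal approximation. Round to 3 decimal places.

1.441

Standard errors of each mean: 8/√139 = 0.6786 and 7/√61 = 0.8963.
SE(x̄₁ − x̄₂) = √(0.6786² + 0.8963²) = 1.1242 for independent samples with unequal variances.
With z* = 1.282, the margin is 1.282 × 1.1242 = 1.4412.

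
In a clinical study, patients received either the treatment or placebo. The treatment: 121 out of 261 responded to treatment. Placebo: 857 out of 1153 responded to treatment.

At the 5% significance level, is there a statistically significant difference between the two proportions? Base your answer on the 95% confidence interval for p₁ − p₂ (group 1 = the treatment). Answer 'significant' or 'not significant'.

First, p̂₁ = 121/261 = 0.4636; p̂₂ = 857/1153 = 0.7433.
The two standard errors are √(0.4636×0.5364/261) = 0.03087 and √(0.7433×0.2567/1153) = 0.01286.
Because the samples are independent, SE_diff = √(0.03087² + 0.01286²) = 0.03344.
Using z* = 1.960 for 95%, ME = 1.960 × 0.03344 = 0.06554.
p̂₁ − p̂₂ = -0.2797; interval -0.2797 ± 0.06554 gives (-0.34524, -0.21416).
The interval (-0.34524, -0.21416) does not contain 0, so the difference is significant.

significant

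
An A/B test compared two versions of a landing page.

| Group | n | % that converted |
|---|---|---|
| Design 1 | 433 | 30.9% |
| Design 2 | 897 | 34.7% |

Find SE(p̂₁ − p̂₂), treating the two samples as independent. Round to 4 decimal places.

0.0273

The two standard errors are √(0.3090×0.6910/433) = 0.02221 and √(0.3470×0.6530/897) = 0.01589.
Because the samples are independent, SE_diff = √(0.02221² + 0.01589²) = 0.02731.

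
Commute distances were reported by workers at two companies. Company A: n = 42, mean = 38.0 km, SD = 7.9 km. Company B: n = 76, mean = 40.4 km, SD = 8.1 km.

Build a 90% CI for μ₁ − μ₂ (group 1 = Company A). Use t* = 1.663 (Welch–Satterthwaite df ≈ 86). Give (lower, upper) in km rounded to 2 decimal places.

Per-group SEs: s₁/√n₁ = 7.9/√42 = 1.2190, s₂/√n₂ = 8.1/√76 = 0.9291.
Unpooled SE of the difference: √(1.485961 + 0.86322681) = 1.5327.
Margin of error = t* · SE = 1.663 × 1.5327 = 2.5489.
x̄₁ − x̄₂ = 38.0 − 40.4 = -2.4000.
CI: -2.4000 ± 2.5489 = (-4.95, 0.15).

(-4.95, 0.15)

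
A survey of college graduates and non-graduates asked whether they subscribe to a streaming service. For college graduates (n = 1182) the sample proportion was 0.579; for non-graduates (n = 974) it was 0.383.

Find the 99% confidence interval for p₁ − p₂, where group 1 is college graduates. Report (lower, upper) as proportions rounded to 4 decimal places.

The two standard errors are √(0.5790×0.4210/1182) = 0.01436 and √(0.3830×0.6170/974) = 0.01558.
Because the samples are independent, SE_diff = √(0.01436² + 0.01558²) = 0.02119.
Using z* = 2.576 for 99%, ME = 2.576 × 0.02119 = 0.05459.
p̂₁ − p̂₂ = 0.1960; interval 0.1960 ± 0.05459 gives (0.1414, 0.2506).

(0.1414, 0.2506)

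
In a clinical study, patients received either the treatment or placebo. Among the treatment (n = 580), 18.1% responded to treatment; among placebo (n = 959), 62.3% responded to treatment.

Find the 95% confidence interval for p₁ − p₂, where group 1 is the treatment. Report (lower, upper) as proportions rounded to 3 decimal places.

SE₁ = √(p̂₁(1−p̂₁)/n₁) = √(0.1810·0.8190/580) = 0.01599; SE₂ = √(0.6230·0.3770/959) = 0.01565.
Independent samples: SE of the difference = √(SE₁² + SE₂²) = √(0.0002556801 + 0.0002449225) = 0.02237.
z* for 95% confidence is 1.960, so the margin of error is 1.960 × 0.02237 = 0.04385.
Point estimate p̂₁ − p̂₂ = 0.1810 − 0.6230 = -0.4420.
-0.4420 ± 0.04385 → (-0.486, -0.398).

(-0.486, -0.398)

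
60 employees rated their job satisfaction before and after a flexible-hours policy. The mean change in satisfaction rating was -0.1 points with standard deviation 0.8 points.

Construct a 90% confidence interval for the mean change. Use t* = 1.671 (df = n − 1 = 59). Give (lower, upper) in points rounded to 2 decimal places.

This is a matched-pairs design, so SE = s_d/√n = 0.8/√60 = 0.1033.
Margin = 1.671 × 0.1033 = 0.1726; the interval is -0.1 ± 0.1726 = (-0.27, 0.07).

(-0.27, 0.07)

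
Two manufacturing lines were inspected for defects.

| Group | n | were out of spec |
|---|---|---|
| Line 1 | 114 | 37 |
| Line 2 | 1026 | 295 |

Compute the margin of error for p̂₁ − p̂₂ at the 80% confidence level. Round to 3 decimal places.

p̂₁ = 37/114 = 0.3246 and p̂₂ = 295/1026 = 0.2875.
SE₁ = √(p̂₁(1−p̂₁)/n₁) = √(0.3246·0.6754/114) = 0.04385; SE₂ = √(0.2875·0.7125/1026) = 0.01413.
Independent samples: SE of the difference = √(SE₁² + SE₂²) = √(0.0019228225 + 0.0001996569) = 0.04607.
z* for 80% confidence is 1.282, so the margin of error is 1.282 × 0.04607 = 0.05906.

0.059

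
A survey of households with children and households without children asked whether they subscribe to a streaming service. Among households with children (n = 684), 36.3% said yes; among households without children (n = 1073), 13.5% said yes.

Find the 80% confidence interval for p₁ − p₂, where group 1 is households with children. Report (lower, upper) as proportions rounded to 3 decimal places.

Each SE is √(p̂(1−p̂)/n): √(0.3630·0.6370/684) = 0.01839 and √(0.1350·0.8650/1073) = 0.01043.
SE(p̂₁ − p̂₂) = √(SE₁² + SE₂²) = √(0.0003381921 + 0.0001087849) = 0.02114, since the two samples are independent.
At 80% confidence z* = 1.282; margin = 1.282 × 0.02114 = 0.02710.
The difference is 0.3630 − 0.1350 = 0.2280, so the interval is 0.2280 ± 0.02710 = (0.201, 0.255).

(0.201, 0.255)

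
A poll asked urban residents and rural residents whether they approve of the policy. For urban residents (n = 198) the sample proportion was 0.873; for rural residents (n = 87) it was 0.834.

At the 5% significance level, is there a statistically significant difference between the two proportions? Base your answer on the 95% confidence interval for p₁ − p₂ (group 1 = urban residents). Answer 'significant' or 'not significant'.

not significant

SE₁ = √(p̂₁(1−p̂₁)/n₁) = √(0.8730·0.1270/198) = 0.02366; SE₂ = √(0.8340·0.1660/87) = 0.03989.
Independent samples: SE of the difference = √(SE₁² + SE₂²) = √(0.0005597956 + 0.0015912121) = 0.04638.
z* for 95% confidence is 1.960, so the margin of error is 1.960 × 0.04638 = 0.09090.
Point estimate p̂₁ − p̂₂ = 0.8730 − 0.8340 = 0.0390.
0.0390 ± 0.09090 → (-0.05190, 0.12990).
The interval (-0.05190, 0.12990) contains 0, so the difference is not significant.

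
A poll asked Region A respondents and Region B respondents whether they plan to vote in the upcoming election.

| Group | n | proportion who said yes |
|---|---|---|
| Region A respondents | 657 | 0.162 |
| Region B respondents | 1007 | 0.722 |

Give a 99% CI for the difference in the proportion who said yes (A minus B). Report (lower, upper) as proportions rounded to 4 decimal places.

SE₁ = √(p̂₁(1−p̂₁)/n₁) = √(0.1620·0.8380/657) = 0.01437; SE₂ = √(0.7220·0.2780/1007) = 0.01412.
Independent samples: SE of the difference = √(SE₁² + SE₂²) = √(0.0002064969 + 0.0001993744) = 0.02015.
z* for 99% confidence is 2.576, so the margin of error is 2.576 × 0.02015 = 0.05191.
Point estimate p̂₁ − p̂₂ = 0.1620 − 0.7220 = -0.5600.
-0.5600 ± 0.05191 → (-0.6119, -0.5081).

(-0.6119, -0.5081)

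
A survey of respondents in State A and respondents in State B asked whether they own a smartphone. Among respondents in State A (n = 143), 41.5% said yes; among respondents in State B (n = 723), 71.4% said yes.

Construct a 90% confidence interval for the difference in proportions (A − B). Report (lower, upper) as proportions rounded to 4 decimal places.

(-0.3722, -0.2258)

The two standard errors are √(0.4150×0.5850/143) = 0.04120 and √(0.7140×0.2860/723) = 0.01681.
Because the samples are independent, SE_diff = √(0.04120² + 0.01681²) = 0.04450.
Using z* = 1.645 for 90%, ME = 1.645 × 0.04450 = 0.07320.
p̂₁ − p̂₂ = -0.2990; interval -0.2990 ± 0.07320 gives (-0.3722, -0.2258).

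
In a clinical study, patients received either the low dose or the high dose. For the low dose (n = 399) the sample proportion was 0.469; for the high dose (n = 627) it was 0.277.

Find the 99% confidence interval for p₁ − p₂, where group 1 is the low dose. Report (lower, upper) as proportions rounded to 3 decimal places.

(0.113, 0.271)

SE₁ = √(p̂₁(1−p̂₁)/n₁) = √(0.4690·0.5310/399) = 0.02498; SE₂ = √(0.2770·0.7230/627) = 0.01787.
Independent samples: SE of the difference = √(SE₁² + SE₂²) = √(0.0006240004 + 0.0003193369) = 0.03071.
z* for 99% confidence is 2.576, so the margin of error is 2.576 × 0.03071 = 0.07911.
Point estimate p̂₁ − p̂₂ = 0.4690 − 0.2770 = 0.1920.
0.1920 ± 0.07911 → (0.113, 0.271).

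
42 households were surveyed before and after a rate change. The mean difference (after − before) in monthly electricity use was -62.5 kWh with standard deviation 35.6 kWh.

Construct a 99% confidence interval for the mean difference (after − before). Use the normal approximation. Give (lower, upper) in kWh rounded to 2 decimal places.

Paired design: SE = s_d/√n = 35.6/√42 = 5.4932.
z* = 2.576; margin of error = 2.576 × 5.4932 = 14.1505.
-62.5 ± 14.1505 → (-76.65, -48.35).

(-76.65, -48.35)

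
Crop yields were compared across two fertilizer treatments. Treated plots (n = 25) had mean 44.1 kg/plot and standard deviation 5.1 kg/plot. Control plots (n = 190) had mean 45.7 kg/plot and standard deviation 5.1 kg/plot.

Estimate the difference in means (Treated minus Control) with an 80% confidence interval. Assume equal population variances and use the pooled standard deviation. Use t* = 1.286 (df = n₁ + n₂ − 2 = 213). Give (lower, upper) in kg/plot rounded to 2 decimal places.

Pooled variance s_p² = [24·5.1² + 189·5.1²] / (25+190−2) = 26.0100, so s_p = 5.1000.
SE_diff = s_p·√(1/n₁ + 1/n₂) = 5.1000·√(1/25 + 1/190) = 1.0850.
t* = 1.286; margin = 1.286 × 1.0850 = 1.3953.
Difference = 44.1 − 45.7 = -1.6000.
-1.6000 ± 1.3953 → (-3.00, -0.20).

(-3.00, -0.20)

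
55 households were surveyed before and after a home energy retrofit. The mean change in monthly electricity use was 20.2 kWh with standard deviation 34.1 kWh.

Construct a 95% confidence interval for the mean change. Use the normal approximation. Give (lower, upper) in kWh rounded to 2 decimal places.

This is a matched-pairs design, so SE = s_d/√n = 34.1/√55 = 4.5980.
Margin = 1.960 × 4.5980 = 9.0121; the interval is 20.2 ± 9.0121 = (11.19, 29.21).

(11.19, 29.21)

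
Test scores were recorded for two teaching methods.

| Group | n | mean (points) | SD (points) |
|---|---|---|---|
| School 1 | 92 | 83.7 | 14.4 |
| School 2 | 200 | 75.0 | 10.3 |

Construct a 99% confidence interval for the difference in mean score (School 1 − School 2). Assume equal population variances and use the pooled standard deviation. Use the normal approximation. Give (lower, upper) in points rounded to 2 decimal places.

s_p = √[((n₁−1)s₁² + (n₂−1)s₂²)/(n₁+n₂−2)] = √[(91·14.4² + 199·10.3²)/290] = 11.7417.
SE = 11.7417·√(1/92 + 1/200) = 1.4792.
With z* = 2.576, margin = 2.576 × 1.4792 = 3.8104.
x̄₁ − x̄₂ = 83.7 − 75.0 = 8.7000; interval 8.7000 ± 3.8104 = (4.89, 12.51).

(4.89, 12.51)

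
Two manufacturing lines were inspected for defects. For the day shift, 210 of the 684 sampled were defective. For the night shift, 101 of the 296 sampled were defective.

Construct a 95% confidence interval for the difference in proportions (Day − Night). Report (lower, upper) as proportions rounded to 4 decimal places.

First, p̂₁ = 210/684 = 0.3070; p̂₂ = 101/296 = 0.3412.
The two standard errors are √(0.3070×0.6930/684) = 0.01764 and √(0.3412×0.6588/296) = 0.02756.
Because the samples are independent, SE_diff = √(0.01764² + 0.02756²) = 0.03272.
Using z* = 1.960 for 95%, ME = 1.960 × 0.03272 = 0.06413.
p̂₁ − p̂₂ = -0.0342; interval -0.0342 ± 0.06413 gives (-0.0983, 0.0299).

(-0.0983, 0.0299)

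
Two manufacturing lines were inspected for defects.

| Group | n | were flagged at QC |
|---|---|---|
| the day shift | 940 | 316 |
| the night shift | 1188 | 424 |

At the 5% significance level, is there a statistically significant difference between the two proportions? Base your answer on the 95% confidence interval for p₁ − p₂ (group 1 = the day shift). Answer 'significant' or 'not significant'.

p̂₁ = 316/940 = 0.3362 and p̂₂ = 424/1188 = 0.3569.
SE₁ = √(p̂₁(1−p̂₁)/n₁) = √(0.3362·0.6638/940) = 0.01541; SE₂ = √(0.3569·0.6431/1188) = 0.01390.
Independent samples: SE of the difference = √(SE₁² + SE₂²) = √(0.0002374681 + 0.00019321) = 0.02075.
z* for 95% confidence is 1.960, so the margin of error is 1.960 × 0.02075 = 0.04067.
Point estimate p̂₁ − p̂₂ = 0.3362 − 0.3569 = -0.0207.
-0.0207 ± 0.04067 → (-0.06137, 0.01997).
The interval (-0.06137, 0.01997) contains 0, so the difference is not significant.

not significant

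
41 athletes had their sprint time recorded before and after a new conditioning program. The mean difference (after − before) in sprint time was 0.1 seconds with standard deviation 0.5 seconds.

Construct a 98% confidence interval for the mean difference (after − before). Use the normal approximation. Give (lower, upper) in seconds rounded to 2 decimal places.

This is a matched-pairs design, so SE = s_d/√n = 0.5/√41 = 0.0781.
Margin = 2.326 × 0.0781 = 0.1817; the interval is 0.1 ± 0.1817 = (-0.08, 0.28).

(-0.08, 0.28)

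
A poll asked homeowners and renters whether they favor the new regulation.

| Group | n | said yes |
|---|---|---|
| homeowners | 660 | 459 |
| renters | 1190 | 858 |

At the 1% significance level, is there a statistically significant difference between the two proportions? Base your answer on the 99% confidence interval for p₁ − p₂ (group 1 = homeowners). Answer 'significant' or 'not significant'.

not significant

p̂₁ = 459/660 = 0.6955 and p̂₂ = 858/1190 = 0.7210.
SE₁ = √(p̂₁(1−p̂₁)/n₁) = √(0.6955·0.3045/660) = 0.01791; SE₂ = √(0.7210·0.2790/1190) = 0.01300.
Independent samples: SE of the difference = √(SE₁² + SE₂²) = √(0.0003207681 + 0.000169) = 0.02213.
z* for 99% confidence is 2.576, so the margin of error is 2.576 × 0.02213 = 0.05701.
Point estimate p̂₁ − p̂₂ = 0.6955 − 0.7210 = -0.0255.
-0.0255 ± 0.05701 → (-0.08251, 0.03151).
The interval (-0.08251, 0.03151) contains 0, so the difference is not significant.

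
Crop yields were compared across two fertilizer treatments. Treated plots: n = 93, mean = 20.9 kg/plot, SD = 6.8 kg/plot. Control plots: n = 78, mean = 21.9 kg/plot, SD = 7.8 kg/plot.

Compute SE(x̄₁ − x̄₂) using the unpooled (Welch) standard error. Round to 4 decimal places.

1.1301

Standard errors of each mean: 6.8/√93 = 0.7051 and 7.8/√78 = 0.8832.
SE(x̄₁ − x̄₂) = √(0.7051² + 0.8832²) = 1.1301 for independent samples with unequal variances.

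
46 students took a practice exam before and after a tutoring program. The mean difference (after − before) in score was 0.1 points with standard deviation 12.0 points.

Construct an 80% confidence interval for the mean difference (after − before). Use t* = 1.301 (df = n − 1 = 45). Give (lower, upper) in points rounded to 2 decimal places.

(-2.20, 2.40)

Paired design: SE = s_d/√n = 12.0/√46 = 1.7693.
t* = 1.301; margin of error = 1.301 × 1.7693 = 2.3019.
0.1 ± 2.3019 → (-2.20, 2.40).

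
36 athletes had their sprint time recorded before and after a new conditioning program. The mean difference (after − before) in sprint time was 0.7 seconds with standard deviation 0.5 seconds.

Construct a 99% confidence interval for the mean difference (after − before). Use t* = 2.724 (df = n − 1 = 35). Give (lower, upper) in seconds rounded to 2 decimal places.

(0.47, 0.93)

Paired design: SE = s_d/√n = 0.5/√36 = 0.0833.
t* = 2.724; margin of error = 2.724 × 0.0833 = 0.2269.
0.7 ± 0.2269 → (0.47, 0.93).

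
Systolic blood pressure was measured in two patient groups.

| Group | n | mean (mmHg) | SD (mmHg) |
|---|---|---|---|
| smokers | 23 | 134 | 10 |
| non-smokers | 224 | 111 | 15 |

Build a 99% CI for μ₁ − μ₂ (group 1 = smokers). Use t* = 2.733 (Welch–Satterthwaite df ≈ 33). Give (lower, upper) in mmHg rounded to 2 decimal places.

(16.68, 29.32)

SE₁ = s₁/√n₁ = 10/√23 = 2.0851; SE₂ = 15/√224 = 1.0022.
Independent samples, unequal variances: SE_diff = √(SE₁² + SE₂²) = √(4.34764201 + 1.00440484) = 2.3134.
t* = 2.733, so margin of error = 2.733 × 2.3134 = 6.3225.
Difference in means = 134 − 111 = 23.0000.
23.0000 ± 6.3225 → (16.68, 29.32).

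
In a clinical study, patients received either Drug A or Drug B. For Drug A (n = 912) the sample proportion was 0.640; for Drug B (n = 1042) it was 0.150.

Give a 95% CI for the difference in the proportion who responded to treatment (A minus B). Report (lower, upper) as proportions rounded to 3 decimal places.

SE₁ = √(p̂₁(1−p̂₁)/n₁) = √(0.6400·0.3600/912) = 0.01589; SE₂ = √(0.1500·0.8500/1042) = 0.01106.
Independent samples: SE of the difference = √(SE₁² + SE₂²) = √(0.0002524921 + 0.0001223236) = 0.01936.
z* for 95% confidence is 1.960, so the margin of error is 1.960 × 0.01936 = 0.03795.
Point estimate p̂₁ − p̂₂ = 0.6400 − 0.1500 = 0.4900.
0.4900 ± 0.03795 → (0.452, 0.528).

(0.452, 0.528)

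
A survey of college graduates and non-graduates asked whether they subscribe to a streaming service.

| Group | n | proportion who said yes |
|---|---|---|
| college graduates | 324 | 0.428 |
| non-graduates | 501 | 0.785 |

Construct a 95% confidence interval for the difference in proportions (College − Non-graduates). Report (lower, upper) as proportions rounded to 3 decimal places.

(-0.422, -0.292)

The two standard errors are √(0.4280×0.5720/324) = 0.02749 and √(0.7850×0.2150/501) = 0.01835.
Because the samples are independent, SE_diff = √(0.02749² + 0.01835²) = 0.03305.
Using z* = 1.960 for 95%, ME = 1.960 × 0.03305 = 0.06478.
p̂₁ − p̂₂ = -0.3570; interval -0.3570 ± 0.06478 gives (-0.422, -0.292).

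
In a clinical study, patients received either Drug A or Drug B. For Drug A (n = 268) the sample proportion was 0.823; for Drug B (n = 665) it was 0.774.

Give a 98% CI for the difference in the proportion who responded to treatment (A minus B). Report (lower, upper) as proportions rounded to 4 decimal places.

The two standard errors are √(0.8230×0.1770/268) = 0.02331 and √(0.7740×0.2260/665) = 0.01622.
Because the samples are independent, SE_diff = √(0.02331² + 0.01622²) = 0.02840.
Using z* = 2.326 for 98%, ME = 2.326 × 0.02840 = 0.06606.
p̂₁ − p̂₂ = 0.0490; interval 0.0490 ± 0.06606 gives (-0.0171, 0.1151).

(-0.0171, 0.1151)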